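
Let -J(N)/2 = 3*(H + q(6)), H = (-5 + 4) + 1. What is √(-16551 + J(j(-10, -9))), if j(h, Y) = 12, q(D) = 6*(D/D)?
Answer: 3*I*√1843 ≈ 128.79*I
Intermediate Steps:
H = 0 (H = -1 + 1 = 0)
q(D) = 6 (q(D) = 6*1 = 6)
J(N) = -36 (J(N) = -6*(0 + 6) = -6*6 = -2*18 = -36)
√(-16551 + J(j(-10, -9))) = √(-16551 - 36) = √(-16587) = 3*I*√1843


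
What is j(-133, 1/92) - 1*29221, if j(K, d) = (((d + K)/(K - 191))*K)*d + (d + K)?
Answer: -80500128391/2742336 ≈ -29355.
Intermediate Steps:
j(K, d) = K + d + K*d*(K + d)/(-191 + K) (j(K, d) = (((K + d)/(-191 + K))*K)*d + (K + d) = (K*(K + d)/(-191 + K))*d + (K + d) = K*d*(K + d)/(-191 + K) + (K + d) = K + d + K*d*(K + d)/(-191 + K))
j(-133, 1/92) - 1*29221 = ((-133)**2 - 191*(-133) - 191/92 - 133/92 - 133*(1/92)**2 + (-133)**2/92)/(-191 - 133) - 1*29221 = (17689 + 25403 - 191*1/92 - 133*1/92 - 133*(1/92)**2 + (1/92)*17689)/(-324) - 29221 = -(17689 + 25403 - 191/92 - 133/92 - 133*1/8464 + 17689/92)/324 - 29221 = -(17689 + 25403 - 191/92 - 133/92 - 133/8464 + 17689/92)/324 - 29221 = -1/324*366328135/8464 - 29221 = -366328135/2742336 - 29221 = -80500128391/2742336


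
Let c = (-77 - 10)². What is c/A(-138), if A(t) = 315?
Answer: 841/35 ≈ 24.029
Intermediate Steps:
c = 7569 (c = (-87)² = 7569)
c/A(-138) = 7569/315 = 7569*(1/315) = 841/35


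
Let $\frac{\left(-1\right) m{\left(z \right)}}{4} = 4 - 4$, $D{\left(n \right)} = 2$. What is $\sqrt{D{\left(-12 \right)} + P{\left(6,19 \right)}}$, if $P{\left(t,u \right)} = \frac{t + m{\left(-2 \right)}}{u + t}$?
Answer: $\frac{2 \sqrt{14}}{5} \approx 1.4967$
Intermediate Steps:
$m{\left(z \right)} = 0$ ($m{\left(z \right)} = - 4 \left(4 - 4\right) = \left(-4\right) 0 = 0$)
$P{\left(t,u \right)} = \frac{t}{t + u}$ ($P{\left(t,u \right)} = \frac{t + 0}{u + t} = \frac{t}{t + u}$)
$\sqrt{D{\left(-12 \right)} + P{\left(6,19 \right)}} = \sqrt{2 + \frac{6}{6 + 19}} = \sqrt{2 + \frac{6}{25}} = \sqrt{\frac{56}{25}} = \frac{2 \sqrt{14}}{5}$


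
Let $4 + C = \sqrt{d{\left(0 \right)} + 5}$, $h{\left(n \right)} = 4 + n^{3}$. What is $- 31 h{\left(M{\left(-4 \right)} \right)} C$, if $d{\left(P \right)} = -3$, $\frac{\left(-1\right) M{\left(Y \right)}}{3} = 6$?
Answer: $-722672 + 180668 \sqrt{2} \approx -4.6717 \cdot 10^{5}$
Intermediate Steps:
$M{\left(Y \right)} = -18$ ($M{\left(Y \right)} = \left(-3\right) 6 = -18$)
$C = -4 + \sqrt{2}$ ($C = -4 + \sqrt{-3 + 5} = -4 + \sqrt{2} \approx -2.5858$)
$- 31 h{\left(M{\left(-4 \right)} \right)} C = - 31 \left(4 + \left(-18\right)^{3}\right) \left(-4 + \sqrt{2}\right) = - 31 \left(4 - 5832\right) \left(-4 + \sqrt{2}\right) = \left(-31\right) \left(-5828\right) \left(-4 + \sqrt{2}\right) = 180668 \left(-4 + \sqrt{2}\right) = -722672 + 180668 \sqrt{2}$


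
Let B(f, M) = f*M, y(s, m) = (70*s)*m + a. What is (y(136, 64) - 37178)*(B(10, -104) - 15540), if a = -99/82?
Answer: -388902676850/41 ≈ -9.4854e+9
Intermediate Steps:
a = -99/82 (a = -99*1/82 = -99/82 ≈ -1.2073)
y(s, m) = -99/82 + 70*m*s (y(s, m) = (70*s)*m - 99/82 = 70*m*s - 99/82 = -99/82 + 70*m*s)
B(f, M) = M*f
(y(136, 64) - 37178)*(B(10, -104) - 15540) = ((-99/82 + 70*64*136) - 37178)*(-104*10 - 15540) = ((-99/82 + 609280) - 37178)*(-1040 - 15540) = (49960861/82 - 37178)*(-16580) = (46912265/82)*(-16580) = -388902676850/41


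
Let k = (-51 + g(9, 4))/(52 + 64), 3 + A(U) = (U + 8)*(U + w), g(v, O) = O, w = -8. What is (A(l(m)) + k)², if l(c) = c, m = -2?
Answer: 54096025/13456 ≈ 4020.2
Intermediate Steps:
A(U) = -3 + (-8 + U)*(8 + U) (A(U) = -3 + (U + 8)*(U - 8) = -3 + (8 + U)*(-8 + U) = -3 + (-8 + U)*(8 + U))
k = -47/116 (k = (-51 + 4)/(52 + 64) = -47/116 ≈ -0.40517)
(A(l(m)) + k)² = ((-67 + (-2)²) - 47/116)² = ((-67 + 4) - 47/116)² = (-63 - 47/116)² = (-7355/116)² = 54096025/13456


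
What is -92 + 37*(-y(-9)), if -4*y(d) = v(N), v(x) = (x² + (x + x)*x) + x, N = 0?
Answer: -92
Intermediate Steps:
v(x) = x + 3*x² (v(x) = (x² + (2*x)*x) + x = (x² + 2*x²) + x = 3*x² + x = x + 3*x²)
y(d) = 0 (y(d) = -0*(1 + 3*0) = -0*(1 + 0) = -0 = -¼*0 = 0)
-92 + 37*(-y(-9)) = -92 + 37*(-1*0) = -92 + 37*0 = -92 + 0 = -92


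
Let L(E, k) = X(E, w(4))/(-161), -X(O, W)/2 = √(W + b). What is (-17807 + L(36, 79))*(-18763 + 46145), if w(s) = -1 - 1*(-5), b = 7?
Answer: -487591274 + 54764*√11/161 ≈ -4.8759e+8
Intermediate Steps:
w(s) = 4 (w(s) = -1 + 5 = 4)
X(O, W) = -2*√(7 + W) (X(O, W) = -2*√(W + 7) = -2*√(7 + W))
L(E, k) = 2*√11/161 (L(E, k) = -2*√(7 + 4)/(-161) = -2*√11*(-1/161) = 2*√11/161)
(-17807 + L(36, 79))*(-18763 + 46145) = (-17807 + 2*√11/161)*(-18763 + 46145) = (-17807 + 2*√11/161)*27382 = -487591274 + 54764*√11/161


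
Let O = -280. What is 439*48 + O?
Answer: 20792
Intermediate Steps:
439*48 + O = 439*48 - 280 = 21072 - 280 = 20792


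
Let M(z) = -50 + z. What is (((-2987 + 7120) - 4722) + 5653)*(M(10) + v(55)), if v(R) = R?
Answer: 75960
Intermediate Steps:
(((-2987 + 7120) - 4722) + 5653)*(M(10) + v(55)) = (((-2987 + 7120) - 4722) + 5653)*((-50 + 10) + 55) = ((4133 - 4722) + 5653)*(-40 + 55) = (-589 + 5653)*15 = 5064*15 = 75960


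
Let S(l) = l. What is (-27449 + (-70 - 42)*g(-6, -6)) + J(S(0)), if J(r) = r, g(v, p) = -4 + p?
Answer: -26329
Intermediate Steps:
(-27449 + (-70 - 42)*g(-6, -6)) + J(S(0)) = (-27449 + (-70 - 42)*(-4 - 6)) + 0 = (-27449 - 112*(-10)) + 0 = (-27449 + 1120) + 0 = -26329 + 0 = -26329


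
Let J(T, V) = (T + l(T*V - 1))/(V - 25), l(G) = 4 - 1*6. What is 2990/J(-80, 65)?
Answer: -59800/41 ≈ -1458.5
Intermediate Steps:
l(G) = -2 (l(G) = 4 - 6 = -2)
J(T, V) = (-2 + T)/(-25 + V) (J(T, V) = (T - 2)/(V - 25) = (-2 + T)/(-25 + V))
2990/J(-80, 65) = 2990/(((-2 - 80)/(-25 + 65))) = 2990/((-82/40)) = 2990/(((1/40)*(-82))) = 2990/(-41/20) = 2990*(-20/41) = -59800/41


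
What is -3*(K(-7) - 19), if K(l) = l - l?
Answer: 57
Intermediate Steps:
K(l) = 0
-3*(K(-7) - 19) = -3*(0 - 19) = -3*(-19) = 57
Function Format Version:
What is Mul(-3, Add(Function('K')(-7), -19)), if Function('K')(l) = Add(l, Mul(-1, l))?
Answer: 57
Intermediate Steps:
Function('K')(l) = 0
Mul(-3, Add(Function('K')(-7), -19)) = Mul(-3, Add(0, -19)) = Mul(-3, -19) = 57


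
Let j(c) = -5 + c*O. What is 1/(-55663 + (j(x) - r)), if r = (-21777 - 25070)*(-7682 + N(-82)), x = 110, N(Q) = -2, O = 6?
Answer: -1/360027356 ≈ -2.7776e-9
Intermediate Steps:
r = 359972348 (r = (-21777 - 25070)*(-7682 - 2) = -46847*(-7684) = 359972348)
j(c) = -5 + 6*c (j(c) = -5 + c*6 = -5 + 6*c)
1/(-55663 + (j(x) - r)) = 1/(-55663 + ((-5 + 6*110) - 1*359972348)) = 1/(-55663 + ((-5 + 660) - 359972348)) = 1/(-55663 + (655 - 359972348)) = 1/(-55663 - 359971693) = 1/(-360027356) = -1/360027356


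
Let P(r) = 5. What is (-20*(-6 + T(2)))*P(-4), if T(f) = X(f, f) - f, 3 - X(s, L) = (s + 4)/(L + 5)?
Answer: 4100/7 ≈ 585.71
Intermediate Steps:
X(s, L) = 3 - (4 + s)/(5 + L) (X(s, L) = 3 - (s + 4)/(L + 5) = 3 - (4 + s)/(5 + L))
T(f) = -f + (11 + 2*f)/(5 + f) (T(f) = (11 - f + 3*f)/(5 + f) - f = (11 + 2*f)/(5 + f) - f = -f + (11 + 2*f)/(5 + f))
(-20*(-6 + T(2)))*P(-4) = -20*(-6 + (11 - 1*2**2 - 3*2)/(5 + 2))*5 = -20*(-6 + (11 - 1*4 - 6)/7)*5 = -20*(-6 + (11 - 4 - 6)/7)*5 = -20*(-6 + (1/7)*1)*5 = -20*(-6 + 1/7)*5 = -20*(-41/7)*5 = (820/7)*5 = 4100/7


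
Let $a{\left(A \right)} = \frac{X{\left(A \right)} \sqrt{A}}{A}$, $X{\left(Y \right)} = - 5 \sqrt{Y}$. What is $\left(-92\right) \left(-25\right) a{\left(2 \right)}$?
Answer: $-11500$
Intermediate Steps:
$a{\left(A \right)} = -5$ ($a{\left(A \right)} = \frac{- 5 \sqrt{A} \sqrt{A}}{A} = \frac{\left(-5\right) A}{A} = -5$)
$\left(-92\right) \left(-25\right) a{\left(2 \right)} = \left(-92\right) \left(-25\right) \left(-5\right) = 2300 \left(-5\right) = -11500$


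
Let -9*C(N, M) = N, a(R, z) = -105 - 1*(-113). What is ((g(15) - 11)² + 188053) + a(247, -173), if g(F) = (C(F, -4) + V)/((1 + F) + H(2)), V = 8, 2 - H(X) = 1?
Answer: 489440425/2601 ≈ 1.8817e+5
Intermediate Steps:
a(R, z) = 8 (a(R, z) = -105 + 113 = 8)
C(N, M) = -N/9
H(X) = 1 (H(X) = 2 - 1*1 = 2 - 1 = 1)
g(F) = (8 - F/9)/(2 + F) (g(F) = (-F/9 + 8)/((1 + F) + 1) = (8 - F/9)/(2 + F))
((g(15) - 11)² + 188053) + a(247, -173) = (((72 - 1*15)/(9*(2 + 15)) - 11)² + 188053) + 8 = (((⅑)*(72 - 15)/17 - 11)² + 188053) + 8 = (((⅑)*(1/17)*57 - 11)² + 188053) + 8 = ((19/51 - 11)² + 188053) + 8 = ((-542/51)² + 188053) + 8 = (293764/2601 + 188053) + 8 = 489419617/2601 + 8 = 489440425/2601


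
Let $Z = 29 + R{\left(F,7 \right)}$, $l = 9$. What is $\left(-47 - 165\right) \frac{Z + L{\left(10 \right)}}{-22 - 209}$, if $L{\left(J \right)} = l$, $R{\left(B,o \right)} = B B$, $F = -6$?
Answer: $\frac{15688}{231} \approx 67.913$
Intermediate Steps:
$R{\left(B,o \right)} = B^{2}$
$L{\left(J \right)} = 9$
$Z = 65$ ($Z = 29 + \left(-6\right)^{2} = 29 + 36 = 65$)
$\left(-47 - 165\right) \frac{Z + L{\left(10 \right)}}{-22 - 209} = \left(-47 - 165\right) \frac{65 + 9}{-22 - 209} = \left(-47 - 165\right) \frac{74}{-231} = - 212 \cdot 74 \left(- \frac{1}{231}\right) = \left(-212\right) \left(- \frac{74}{231}\right) = \frac{15688}{231}$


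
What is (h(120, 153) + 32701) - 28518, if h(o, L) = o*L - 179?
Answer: 22364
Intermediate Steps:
h(o, L) = -179 + L*o (h(o, L) = L*o - 179 = -179 + L*o)
(h(120, 153) + 32701) - 28518 = ((-179 + 153*120) + 32701) - 28518 = ((-179 + 18360) + 32701) - 28518 = (18181 + 32701) - 28518 = 50882 - 28518 = 22364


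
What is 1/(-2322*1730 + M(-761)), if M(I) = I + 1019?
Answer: -1/4016802 ≈ -2.4895e-7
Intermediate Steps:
M(I) = 1019 + I
1/(-2322*1730 + M(-761)) = 1/(-2322*1730 + (1019 - 761)) = 1/(-4017060 + 258) = 1/(-4016802) = -1/4016802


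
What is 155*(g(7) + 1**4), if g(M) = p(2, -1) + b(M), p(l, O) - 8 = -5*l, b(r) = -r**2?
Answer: -7750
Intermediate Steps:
p(l, O) = 8 - 5*l
g(M) = -2 - M**2 (g(M) = (8 - 5*2) - M**2 = (8 - 10) - M**2 = -2 - M**2)
155*(g(7) + 1**4) = 155*((-2 - 1*7**2) + 1**4) = 155*((-2 - 1*49) + 1) = 155*((-2 - 49) + 1) = 155*(-51 + 1) = 155*(-50) = -7750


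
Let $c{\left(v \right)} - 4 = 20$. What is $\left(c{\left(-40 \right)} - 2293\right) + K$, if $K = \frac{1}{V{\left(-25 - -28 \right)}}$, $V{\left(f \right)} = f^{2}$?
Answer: $- \frac{20420}{9} \approx -2268.9$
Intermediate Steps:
$K = \frac{1}{9}$ ($K = \frac{1}{\left(-25 - -28\right)^{2}} = \frac{1}{\left(-25 + 28\right)^{2}} = \frac{1}{3^{2}} = \frac{1}{9} \approx 0.11111$)
$c{\left(v \right)} = 24$ ($c{\left(v \right)} = 4 + 20 = 24$)
$\left(c{\left(-40 \right)} - 2293\right) + K = \left(24 - 2293\right) + \frac{1}{9} = -2269 + \frac{1}{9} = - \frac{20420}{9}$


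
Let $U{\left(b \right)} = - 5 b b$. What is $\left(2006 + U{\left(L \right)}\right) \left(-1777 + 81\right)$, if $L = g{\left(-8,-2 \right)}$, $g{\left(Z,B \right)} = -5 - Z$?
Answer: $-3325856$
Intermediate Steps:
$L = 3$ ($L = -5 - -8 = -5 + 8 = 3$)
$U{\left(b \right)} = - 5 b^{2}$
$\left(2006 + U{\left(L \right)}\right) \left(-1777 + 81\right) = \left(2006 - 5 \cdot 3^{2}\right) \left(-1777 + 81\right) = \left(2006 - 45\right) \left(-1696\right) = 1961 \left(-1696\right) = -3325856$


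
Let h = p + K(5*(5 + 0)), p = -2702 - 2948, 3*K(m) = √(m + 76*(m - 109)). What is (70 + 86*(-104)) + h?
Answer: -14524 + I*√6359/3 ≈ -14524.0 + 26.581*I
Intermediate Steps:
K(m) = √(-8284 + 77*m)/3 (K(m) = √(m + 76*(m - 109))/3 = √(m + 76*(-109 + m))/3 = √(m + (-8284 + 76*m))/3 = √(-8284 + 77*m)/3)
p = -5650
h = -5650 + I*√6359/3 (h = -5650 + √(-8284 + 77*(5*(5 + 0)))/3 = -5650 + √(-8284 + 77*(5*5))/3 = -5650 + √(-8284 + 77*25)/3 = -5650 + √(-8284 + 1925)/3 = -5650 + √(-6359)/3 = -5650 + (I*√6359)/3 = -5650 + I*√6359/3 ≈ -5650.0 + 26.581*I)
(70 + 86*(-104)) + h = (70 + 86*(-104)) + (-5650 + I*√6359/3) = (70 - 8944) + (-5650 + I*√6359/3) = -8874 + (-5650 + I*√6359/3) = -14524 + I*√6359/3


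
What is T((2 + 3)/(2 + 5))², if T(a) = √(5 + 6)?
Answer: 11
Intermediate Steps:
T(a) = √11
T((2 + 3)/(2 + 5))² = (√11)² = 11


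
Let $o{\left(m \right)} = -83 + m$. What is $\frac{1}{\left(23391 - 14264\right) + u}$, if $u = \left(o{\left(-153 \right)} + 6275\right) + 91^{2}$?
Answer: $\frac{1}{23447} \approx 4.2649 \cdot 10^{-5}$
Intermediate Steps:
$u = 14320$ ($u = \left(\left(-83 - 153\right) + 6275\right) + 91^{2} = \left(-236 + 6275\right) + 8281 = 6039 + 8281 = 14320$)
$\frac{1}{\left(23391 - 14264\right) + u} = \frac{1}{\left(23391 - 14264\right) + 14320} = \frac{1}{9127 + 14320} = \frac{1}{23447}$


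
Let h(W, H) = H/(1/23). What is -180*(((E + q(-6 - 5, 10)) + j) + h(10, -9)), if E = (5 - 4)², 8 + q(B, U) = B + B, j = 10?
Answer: 40680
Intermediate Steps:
h(W, H) = 23*H (h(W, H) = H/(1/23) = H*23 = 23*H)
q(B, U) = -8 + 2*B (q(B, U) = -8 + (B + B) = -8 + 2*B)
E = 1 (E = 1² = 1)
-180*(((E + q(-6 - 5, 10)) + j) + h(10, -9)) = -180*(((1 + (-8 + 2*(-6 - 5))) + 10) + 23*(-9)) = -180*(((1 + (-8 + 2*(-11))) + 10) - 207) = -180*(((1 + (-8 - 22)) + 10) - 207) = -180*(((1 - 30) + 10) - 207) = -180*((-29 + 10) - 207) = -180*(-19 - 207) = -180*(-226) = 40680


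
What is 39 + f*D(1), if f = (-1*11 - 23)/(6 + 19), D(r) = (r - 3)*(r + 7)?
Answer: 1519/25 ≈ 60.760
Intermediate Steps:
D(r) = (-3 + r)*(7 + r)
f = -34/25 (f = (-11 - 23)/25 = -34*1/25 = -34/25 ≈ -1.3600)
39 + f*D(1) = 39 - 34*(-21 + 1² + 4*1)/25 = 39 - 34*(-21 + 1 + 4)/25 = 39 - 34/25*(-16) = 39 + 544/25 = 1519/25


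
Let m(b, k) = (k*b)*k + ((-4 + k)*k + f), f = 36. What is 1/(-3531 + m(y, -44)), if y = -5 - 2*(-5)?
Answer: 1/8297 ≈ 0.00012053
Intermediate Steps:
y = 5 (y = -5 + 10 = 5)
m(b, k) = 36 + b*k**2 + k*(-4 + k) (m(b, k) = (k*b)*k + ((-4 + k)*k + 36) = (b*k)*k + (k*(-4 + k) + 36) = b*k**2 + (36 + k*(-4 + k)) = 36 + b*k**2 + k*(-4 + k))
1/(-3531 + m(y, -44)) = 1/(-3531 + (36 + (-44)**2 - 4*(-44) + 5*(-44)**2)) = 1/(-3531 + (36 + 1936 + 176 + 5*1936)) = 1/(-3531 + (36 + 1936 + 176 + 9680)) = 1/(-3531 + 11828) = 1/8297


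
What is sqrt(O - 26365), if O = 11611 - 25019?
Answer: I*sqrt(39773) ≈ 199.43*I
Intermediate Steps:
O = -13408
sqrt(O - 26365) = sqrt(-13408 - 26365) = sqrt(-39773) = I*sqrt(39773)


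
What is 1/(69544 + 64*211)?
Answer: 1/83048 ≈ 1.2041e-5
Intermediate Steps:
1/(69544 + 64*211) = 1/(69544 + 13504) = 1/83048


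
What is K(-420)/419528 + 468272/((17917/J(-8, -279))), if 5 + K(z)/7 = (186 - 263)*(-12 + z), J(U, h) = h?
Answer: -54806275846343/7516683176 ≈ -7291.3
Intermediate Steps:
K(z) = 6433 - 539*z (K(z) = -35 + 7*((186 - 263)*(-12 + z)) = -35 + 7*(-77*(-12 + z)) = -35 + 7*(924 - 77*z) = -35 + (6468 - 539*z) = 6433 - 539*z)
K(-420)/419528 + 468272/((17917/J(-8, -279))) = (6433 - 539*(-420))/419528 + 468272/((17917/(-279))) = (6433 + 226380)*(1/419528) + 468272/((17917*(-1/279))) = 232813*(1/419528) + 468272/(-17917/279) = 232813/419528 + 468272*(-279/17917) = 232813/419528 - 130647888/17917 = -54806275846343/7516683176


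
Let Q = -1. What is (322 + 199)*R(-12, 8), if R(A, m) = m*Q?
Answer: -4168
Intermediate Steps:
R(A, m) = -m (R(A, m) = m*(-1) = -m)
(322 + 199)*R(-12, 8) = (322 + 199)*(-1*8) = 521*(-8) = -4168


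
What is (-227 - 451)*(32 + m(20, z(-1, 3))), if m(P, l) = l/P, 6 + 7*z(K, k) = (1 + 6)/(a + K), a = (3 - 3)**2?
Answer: -1514313/70 ≈ -21633.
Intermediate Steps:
a = 0 (a = 0**2 = 0)
z(K, k) = -6/7 + 1/K (z(K, k) = -6/7 + ((1 + 6)/(0 + K))/7 = -6/7 + (7/K)/7 = -6/7 + 1/K)
(-227 - 451)*(32 + m(20, z(-1, 3))) = (-227 - 451)*(32 + (-6/7 + 1/(-1))/20) = -678*(32 + (-6/7 - 1)*(1/20)) = -678*(32 - 13/7*1/20) = -678*(32 - 13/140) = -678*4467/140 = -1514313/70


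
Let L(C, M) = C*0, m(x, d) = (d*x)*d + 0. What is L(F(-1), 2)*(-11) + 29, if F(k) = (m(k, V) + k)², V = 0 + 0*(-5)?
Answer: 29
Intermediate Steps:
V = 0 (V = 0 + 0 = 0)
m(x, d) = x*d² (m(x, d) = x*d² + 0 = x*d²)
F(k) = k² (F(k) = (k*0² + k)² = (k*0 + k)² = (0 + k)² = k²)
L(C, M) = 0
L(F(-1), 2)*(-11) + 29 = 0*(-11) + 29 = 0 + 29 = 29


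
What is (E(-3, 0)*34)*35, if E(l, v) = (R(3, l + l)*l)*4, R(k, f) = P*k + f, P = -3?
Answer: 214200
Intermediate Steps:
R(k, f) = f - 3*k (R(k, f) = -3*k + f = f - 3*k)
E(l, v) = 4*l*(-9 + 2*l) (E(l, v) = (((l + l) - 3*3)*l)*4 = ((2*l - 9)*l)*4 = ((-9 + 2*l)*l)*4 = (l*(-9 + 2*l))*4 = 4*l*(-9 + 2*l))
(E(-3, 0)*34)*35 = ((4*(-3)*(-9 + 2*(-3)))*34)*35 = ((4*(-3)*(-9 - 6))*34)*35 = ((4*(-3)*(-15))*34)*35 = (180*34)*35 = 6120*35 = 214200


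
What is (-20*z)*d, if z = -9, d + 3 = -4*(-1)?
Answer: 180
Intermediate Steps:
d = 1 (d = -3 - 4*(-1) = -3 + 4 = 1)
(-20*z)*d = -20*(-9)*1 = 180*1 = 180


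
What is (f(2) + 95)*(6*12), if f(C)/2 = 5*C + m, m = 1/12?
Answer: 8292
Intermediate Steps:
m = 1/12 ≈ 0.083333
f(C) = ⅙ + 10*C (f(C) = 2*(5*C + 1/12) = 2*(1/12 + 5*C) = ⅙ + 10*C)
(f(2) + 95)*(6*12) = ((⅙ + 10*2) + 95)*(6*12) = ((⅙ + 20) + 95)*72 = (121/6 + 95)*72 = (691/6)*72 = 8292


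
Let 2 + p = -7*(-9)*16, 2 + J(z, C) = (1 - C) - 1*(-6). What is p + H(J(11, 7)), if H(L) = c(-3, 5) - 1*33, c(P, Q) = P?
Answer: 970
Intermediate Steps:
J(z, C) = 5 - C (J(z, C) = -2 + ((1 - C) - 1*(-6)) = -2 + ((1 - C) + 6) = -2 + (7 - C) = 5 - C)
H(L) = -36 (H(L) = -3 - 1*33 = -3 - 33 = -36)
p = 1006 (p = -2 - 7*(-9)*16 = -2 + 63*16 = -2 + 1008 = 1006)
p + H(J(11, 7)) = 1006 - 36 = 970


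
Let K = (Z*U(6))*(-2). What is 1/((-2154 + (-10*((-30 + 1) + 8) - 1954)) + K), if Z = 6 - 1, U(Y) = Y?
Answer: -1/3958 ≈ -0.00025265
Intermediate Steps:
Z = 5
K = -60 (K = (5*6)*(-2) = 30*(-2) = -60)
1/((-2154 + (-10*((-30 + 1) + 8) - 1954)) + K) = 1/((-2154 + (-10*((-30 + 1) + 8) - 1954)) - 60) = 1/((-2154 + (-10*(-29 + 8) - 1954)) - 60) = 1/((-2154 + (-10*(-21) - 1954)) - 60) = 1/((-2154 + (210 - 1954)) - 60) = 1/((-2154 - 1744) - 60) = 1/(-3898 - 60) = 1/(-3958) = -1/3958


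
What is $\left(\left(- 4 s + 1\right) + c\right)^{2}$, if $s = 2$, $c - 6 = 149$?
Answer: $21904$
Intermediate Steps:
$c = 155$ ($c = 6 + 149 = 155$)
$\left(\left(- 4 s + 1\right) + c\right)^{2} = \left(\left(\left(-4\right) 2 + 1\right) + 155\right)^{2} = \left(\left(-8 + 1\right) + 155\right)^{2} = \left(-7 + 155\right)^{2} = 148^{2} = 21904$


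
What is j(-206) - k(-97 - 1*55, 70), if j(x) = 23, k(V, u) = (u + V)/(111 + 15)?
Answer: 1490/63 ≈ 23.651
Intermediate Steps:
k(V, u) = V/126 + u/126 (k(V, u) = (V + u)/126 = (V + u)*(1/126) = V/126 + u/126)
j(-206) - k(-97 - 1*55, 70) = 23 - ((-97 - 1*55)/126 + (1/126)*70) = 23 - ((-97 - 55)/126 + 5/9) = 23 - ((1/126)*(-152) + 5/9) = 23 - (-76/63 + 5/9) = 23 - 1*(-41/63) = 23 + 41/63 = 1490/63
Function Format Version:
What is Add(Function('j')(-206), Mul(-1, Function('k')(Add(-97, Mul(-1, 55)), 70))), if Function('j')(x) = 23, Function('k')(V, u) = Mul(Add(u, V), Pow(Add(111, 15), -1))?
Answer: Rational(1490, 63) ≈ 23.651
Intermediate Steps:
Function('k')(V, u) = Add(Mul(Rational(1, 126), V), Mul(Rational(1, 126), u)) (Function('k')(V, u) = Mul(Add(V, u), Pow(126, -1)) = Mul(Add(V, u), Rational(1, 126)) = Add(Mul(Rational(1, 126), V), Mul(Rational(1, 126), u)))
Add(Function('j')(-206), Mul(-1, Function('k')(Add(-97, Mul(-1, 55)), 70))) = Add(23, Mul(-1, Add(Mul(Rational(1, 126), Add(-97, Mul(-1, 55))), Mul(Rational(1, 126), 70)))) = Add(23, Mul(-1, Add(Mul(Rational(1, 126), Add(-97, -55)), Rational(5, 9)))) = Add(23, Mul(-1, Add(Mul(Rational(1, 126), -152), Rational(5, 9)))) = Add(23, Mul(-1, Add(Rational(-76, 63), Rational(5, 9)))) = Add(23, Mul(-1, Rational(-41, 63))) = Add(23, Rational(41, 63)) = Rational(1490, 63)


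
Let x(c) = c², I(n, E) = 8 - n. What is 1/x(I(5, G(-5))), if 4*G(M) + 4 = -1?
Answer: ⅑ ≈ 0.11111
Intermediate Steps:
G(M) = -5/4 (G(M) = -1 + (¼)*(-1) = -1 - ¼ = -5/4)
1/x(I(5, G(-5))) = 1/((8 - 1*5)²) = 1/((8 - 5)²) = 1/(3²) = 1/9 = ⅑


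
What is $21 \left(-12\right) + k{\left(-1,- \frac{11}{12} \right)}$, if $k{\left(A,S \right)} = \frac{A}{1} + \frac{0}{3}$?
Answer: $-253$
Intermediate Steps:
$k{\left(A,S \right)} = A$ ($k{\left(A,S \right)} = A 1 + 0 \cdot \frac{1}{3} = A + 0 = A$)
$21 \left(-12\right) + k{\left(-1,- \frac{11}{12} \right)} = 21 \left(-12\right) - 1 = -252 - 1 = -253$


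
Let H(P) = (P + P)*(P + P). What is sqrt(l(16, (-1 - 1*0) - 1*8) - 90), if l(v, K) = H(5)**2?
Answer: sqrt(9910) ≈ 99.549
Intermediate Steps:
H(P) = 4*P**2 (H(P) = (2*P)*(2*P) = 4*P**2)
l(v, K) = 10000 (l(v, K) = (4*5**2)**2 = (4*25)**2 = 100**2 = 10000)
sqrt(l(16, (-1 - 1*0) - 1*8) - 90) = sqrt(10000 - 90) = sqrt(9910)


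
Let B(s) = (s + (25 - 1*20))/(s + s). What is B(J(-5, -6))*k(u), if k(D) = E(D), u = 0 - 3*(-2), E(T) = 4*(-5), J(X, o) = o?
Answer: -5/3 ≈ -1.6667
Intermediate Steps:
E(T) = -20
u = 6 (u = 0 + 6 = 6)
k(D) = -20
B(s) = (5 + s)/(2*s) (B(s) = (s + (25 - 20))/((2*s)) = (s + 5)*(1/(2*s)) = (5 + s)*(1/(2*s)) = (5 + s)/(2*s))
B(J(-5, -6))*k(u) = ((1/2)*(5 - 6)/(-6))*(-20) = ((1/2)*(-1/6)*(-1))*(-20) = (1/12)*(-20) = -5/3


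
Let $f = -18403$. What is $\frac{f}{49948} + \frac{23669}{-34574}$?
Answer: $- \frac{909242267}{863451076} \approx -1.053$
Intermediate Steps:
$\frac{f}{49948} + \frac{23669}{-34574} = - \frac{18403}{49948} + \frac{23669}{-34574} = \left(-18403\right) \frac{1}{49948} + 23669 \left(- \frac{1}{34574}\right) = - \frac{18403}{49948} - \frac{23669}{34574} = - \frac{909242267}{863451076}$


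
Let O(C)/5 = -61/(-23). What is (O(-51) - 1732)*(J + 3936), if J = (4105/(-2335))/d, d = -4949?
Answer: -359606277135879/53157209 ≈ -6.7650e+6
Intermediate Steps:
O(C) = 305/23 (O(C) = 5*(-61/(-23)) = 5*(-61*(-1/23)) = 5*(61/23) = 305/23)
J = 821/2311183 (J = (4105/(-2335))/(-4949) = (4105*(-1/2335))*(-1/4949) = -821/467*(-1/4949) = 821/2311183 ≈ 0.00035523)
(O(-51) - 1732)*(J + 3936) = (305/23 - 1732)*(821/2311183 + 3936) = -39531/23*9096817109/2311183 = -359606277135879/53157209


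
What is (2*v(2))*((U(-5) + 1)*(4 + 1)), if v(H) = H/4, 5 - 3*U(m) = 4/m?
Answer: 44/3 ≈ 14.667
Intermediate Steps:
U(m) = 5/3 - 4/(3*m)
v(H) = H/4 (v(H) = H*(1/4) = H/4)
(2*v(2))*((U(-5) + 1)*(4 + 1)) = (2*((1/4)*2))*(((1/3)*(-4 + 5*(-5))/(-5) + 1)*(4 + 1)) = (2*(1/2))*(((1/3)*(-1/5)*(-4 - 25) + 1)*5) = 1*(((1/3)*(-1/5)*(-29) + 1)*5) = 1*((29/15 + 1)*5) = 1*((44/15)*5) = 1*(44/3) = 44/3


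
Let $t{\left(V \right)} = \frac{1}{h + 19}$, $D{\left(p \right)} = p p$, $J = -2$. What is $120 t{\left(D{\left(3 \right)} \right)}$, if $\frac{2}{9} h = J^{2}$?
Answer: $\frac{120}{37} \approx 3.2432$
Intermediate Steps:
$D{\left(p \right)} = p^{2}$
$h = 18$ ($h = \frac{9 \left(-2\right)^{2}}{2} = \frac{9}{2} \cdot 4 = 18$)
$t{\left(V \right)} = \frac{1}{37}$ ($t{\left(V \right)} = \frac{1}{18 + 19} = \frac{1}{37}$)
$120 t{\left(D{\left(3 \right)} \right)} = 120 \cdot \frac{1}{37} = \frac{120}{37}$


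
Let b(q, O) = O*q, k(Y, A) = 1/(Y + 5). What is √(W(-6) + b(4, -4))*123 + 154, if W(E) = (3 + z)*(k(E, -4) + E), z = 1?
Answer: 154 + 246*I*√11 ≈ 154.0 + 815.89*I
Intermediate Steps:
k(Y, A) = 1/(5 + Y)
W(E) = 4*E + 4/(5 + E) (W(E) = (3 + 1)*(1/(5 + E) + E) = 4*(E + 1/(5 + E)) = 4*E + 4/(5 + E))
√(W(-6) + b(4, -4))*123 + 154 = √(4*(1 - 6*(5 - 6))/(5 - 6) - 4*4)*123 + 154 = √(4*(1 - 6*(-1))/(-1) - 16)*123 + 154 = √(4*(-1)*(1 + 6) - 16)*123 + 154 = √(4*(-1)*7 - 16)*123 + 154 = √(-28 - 16)*123 + 154 = √(-44)*123 + 154 = (2*I*√11)*123 + 154 = 246*I*√11 + 154 = 154 + 246*I*√11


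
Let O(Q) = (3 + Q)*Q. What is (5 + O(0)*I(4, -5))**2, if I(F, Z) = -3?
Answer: 25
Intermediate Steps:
O(Q) = Q*(3 + Q)
(5 + O(0)*I(4, -5))**2 = (5 + (0*(3 + 0))*(-3))**2 = (5 + (0*3)*(-3))**2 = (5 + 0*(-3))**2 = (5 + 0)**2 = 5**2 = 25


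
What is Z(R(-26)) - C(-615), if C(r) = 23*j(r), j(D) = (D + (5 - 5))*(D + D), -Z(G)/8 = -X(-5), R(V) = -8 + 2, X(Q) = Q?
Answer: -17398390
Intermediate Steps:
R(V) = -6
Z(G) = -40 (Z(G) = -(-8)*(-5) = -8*5 = -40)
j(D) = 2*D² (j(D) = (D + 0)*(2*D) = D*(2*D) = 2*D²)
C(r) = 46*r² (C(r) = 23*(2*r²) = 46*r²)
Z(R(-26)) - C(-615) = -40 - 46*(-615)² = -40 - 46*378225 = -40 - 1*17398350 = -40 - 17398350 = -17398390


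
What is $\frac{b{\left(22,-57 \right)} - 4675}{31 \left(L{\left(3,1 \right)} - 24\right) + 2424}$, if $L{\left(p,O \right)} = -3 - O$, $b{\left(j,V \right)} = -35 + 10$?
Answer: $- \frac{1175}{389} \approx -3.0206$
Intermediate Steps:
$b{\left(j,V \right)} = -25$
$\frac{b{\left(22,-57 \right)} - 4675}{31 \left(L{\left(3,1 \right)} - 24\right) + 2424} = \frac{-25 - 4675}{31 \left(\left(-3 - 1\right) - 24\right) + 2424} = - \frac{4700}{31 \left(\left(-3 - 1\right) - 24\right) + 2424} = - \frac{4700}{31 \left(-4 - 24\right) + 2424} = - \frac{4700}{31 \left(-28\right) + 2424} = - \frac{4700}{-868 + 2424} = - \frac{4700}{1556} = \left(-4700\right) \frac{1}{1556} = - \frac{1175}{389}$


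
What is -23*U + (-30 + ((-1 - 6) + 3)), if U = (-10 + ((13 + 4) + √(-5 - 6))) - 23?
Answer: 334 - 23*I*√11 ≈ 334.0 - 76.282*I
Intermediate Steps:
U = -16 + I*√11 (U = (-10 + (17 + √(-11))) - 23 = (-10 + (17 + I*√11)) - 23 = (7 + I*√11) - 23 = -16 + I*√11 ≈ -16.0 + 3.3166*I)
-23*U + (-30 + ((-1 - 6) + 3)) = -23*(-16 + I*√11) + (-30 + ((-1 - 6) + 3)) = (368 - 23*I*√11) + (-30 + (-7 + 3)) = (368 - 23*I*√11) + (-30 - 4) = (368 - 23*I*√11) - 34 = 334 - 23*I*√11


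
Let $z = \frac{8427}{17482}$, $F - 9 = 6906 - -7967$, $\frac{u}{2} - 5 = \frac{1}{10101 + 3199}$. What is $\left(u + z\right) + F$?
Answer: $\frac{432832496158}{29063825} \approx 14892.0$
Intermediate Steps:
$u = \frac{66501}{6650}$ ($u = 10 + \frac{2}{10101 + 3199} = 10 + \frac{2}{13300} = 10 + 2 \cdot \frac{1}{13300} = 10 + \frac{1}{6650} = \frac{66501}{6650} \approx 10.0$)
$F = 14882$ ($F = 9 + \left(6906 - -7967\right) = 9 + \left(6906 + 7967\right) = 9 + 14873 = 14882$)
$z = \frac{8427}{17482}$ ($z = 8427 \cdot \frac{1}{17482} = \frac{8427}{17482} \approx 0.48204$)
$\left(u + z\right) + F = \left(\frac{66501}{6650} + \frac{8427}{17482}\right) + 14882 = \frac{304652508}{29063825} + 14882 = \frac{432832496158}{29063825}$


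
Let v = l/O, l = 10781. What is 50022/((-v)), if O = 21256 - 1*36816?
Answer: 778342320/10781 ≈ 72196.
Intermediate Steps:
O = -15560 (O = 21256 - 36816 = -15560)
v = -10781/15560 (v = 10781/(-15560) = 10781*(-1/15560) = -10781/15560 ≈ -0.69287)
50022/((-v)) = 50022/((-1*(-10781/15560))) = 50022/(10781/15560) = 50022*(15560/10781) = 778342320/10781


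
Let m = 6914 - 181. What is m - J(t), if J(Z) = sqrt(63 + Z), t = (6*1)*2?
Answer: 6733 - 5*sqrt(3) ≈ 6724.3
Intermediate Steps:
t = 12 (t = 6*2 = 12)
m = 6733
m - J(t) = 6733 - sqrt(63 + 12) = 6733 - sqrt(75) = 6733 - 5*sqrt(3)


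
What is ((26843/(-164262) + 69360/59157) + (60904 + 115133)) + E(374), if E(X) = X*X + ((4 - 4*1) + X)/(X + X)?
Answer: 24363645696253/77121009 ≈ 3.1591e+5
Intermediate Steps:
E(X) = 1/2 + X**2 (E(X) = X**2 + ((4 - 4) + X)/((2*X)) = X**2 + (0 + X)*(1/(2*X)) = X**2 + X*(1/(2*X)) = X**2 + 1/2 = 1/2 + X**2)
((26843/(-164262) + 69360/59157) + (60904 + 115133)) + E(374) = ((26843/(-164262) + 69360/59157) + (60904 + 115133)) + (1/2 + 374**2) = ((26843*(-1/164262) + 69360*(1/59157)) + 176037) + (1/2 + 139876) = ((-26843/164262 + 23120/19719) + 176037) + 279753/2 = (155639063/154242018 + 176037) + 279753/2 = 27152457761729/154242018 + 279753/2 = 24363645696253/77121009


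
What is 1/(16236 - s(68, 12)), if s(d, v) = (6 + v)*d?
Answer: 1/15012 ≈ 6.6613e-5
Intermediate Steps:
s(d, v) = d*(6 + v)
1/(16236 - s(68, 12)) = 1/(16236 - 68*(6 + 12)) = 1/(16236 - 68*18) = 1/(16236 - 1*1224) = 1/(16236 - 1224) = 1/15012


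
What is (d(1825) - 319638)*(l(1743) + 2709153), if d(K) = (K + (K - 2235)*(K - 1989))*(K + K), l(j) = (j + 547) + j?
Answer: 683092360131832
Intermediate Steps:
l(j) = 547 + 2*j (l(j) = (547 + j) + j = 547 + 2*j)
d(K) = 2*K*(K + (-2235 + K)*(-1989 + K)) (d(K) = (K + (-2235 + K)*(-1989 + K))*(2*K) = 2*K*(K + (-2235 + K)*(-1989 + K)))
(d(1825) - 319638)*(l(1743) + 2709153) = (2*1825*(4445415 + 1825**2 - 4223*1825) - 319638)*((547 + 2*1743) + 2709153) = (2*1825*(4445415 + 3330625 - 7706975) - 319638)*((547 + 3486) + 2709153) = (2*1825*69065 - 319638)*(4033 + 2709153) = (252087250 - 319638)*2713186 = 251767612*2713186 = 683092360131832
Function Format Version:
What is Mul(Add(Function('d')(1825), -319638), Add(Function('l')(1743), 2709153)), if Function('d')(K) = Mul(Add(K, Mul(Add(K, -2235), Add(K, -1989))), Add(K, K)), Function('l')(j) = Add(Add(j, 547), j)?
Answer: 683092360131832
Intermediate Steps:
Function('l')(j) = Add(547, Mul(2, j)) (Function('l')(j) = Add(Add(547, j), j) = Add(547, Mul(2, j)))
Function('d')(K) = Mul(2, K, Add(K, Mul(Add(-2235, K), Add(-1989, K)))) (Function('d')(K) = Mul(Add(K, Mul(Add(-2235, K), Add(-1989, K))), Mul(2, K)) = Mul(2, K, Add(K, Mul(Add(-2235, K), Add(-1989, K)))))
Mul(Add(Function('d')(1825), -319638), Add(Function('l')(1743), 2709153)) = Mul(Add(Mul(2, 1825, Add(4445415, Pow(1825, 2), Mul(-4223, 1825))), -319638), Add(Add(547, Mul(2, 1743)), 2709153)) = Mul(Add(Mul(2, 1825, Add(4445415, 3330625, -7706975)), -319638), Add(Add(547, 3486), 2709153)) = Mul(Add(Mul(2, 1825, 69065), -319638), Add(4033, 2709153)) = Mul(Add(252087250, -319638), 2713186) = Mul(251767612, 2713186) = 683092360131832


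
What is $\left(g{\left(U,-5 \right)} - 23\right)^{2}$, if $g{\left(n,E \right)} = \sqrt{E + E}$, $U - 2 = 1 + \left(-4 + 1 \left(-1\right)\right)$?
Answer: $\left(23 - i \sqrt{10}\right)^{2} \approx 519.0 - 145.46 i$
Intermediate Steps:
$U = -2$ ($U = 2 + \left(1 + \left(-4 + 1 \left(-1\right)\right)\right) = 2 + \left(1 - 5\right) = 2 - 4 = -2$)
$g{\left(n,E \right)} = \sqrt{2} \sqrt{E}$ ($g{\left(n,E \right)} = \sqrt{2 E} = \sqrt{2} \sqrt{E}$)
$\left(g{\left(U,-5 \right)} - 23\right)^{2} = \left(\sqrt{2} \sqrt{-5} - 23\right)^{2} = \left(\sqrt{2} i \sqrt{5} - 23\right)^{2} = \left(i \sqrt{10} - 23\right)^{2} = \left(-23 + i \sqrt{10}\right)^{2}$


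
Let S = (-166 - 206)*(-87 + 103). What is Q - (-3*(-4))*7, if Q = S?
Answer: -6036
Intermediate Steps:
S = -5952 (S = -372*16 = -5952)
Q = -5952
Q - (-3*(-4))*7 = -5952 - (-3*(-4))*7 = -5952 - 12*7 = -5952 - 1*84 = -5952 - 84 = -6036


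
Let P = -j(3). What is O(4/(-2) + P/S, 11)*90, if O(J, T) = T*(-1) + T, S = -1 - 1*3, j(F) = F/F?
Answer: 0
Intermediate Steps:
j(F) = 1
S = -4 (S = -1 - 3 = -4)
P = -1 (P = -1*1 = -1)
O(J, T) = 0 (O(J, T) = -T + T = 0)
O(4/(-2) + P/S, 11)*90 = 0*90 = 0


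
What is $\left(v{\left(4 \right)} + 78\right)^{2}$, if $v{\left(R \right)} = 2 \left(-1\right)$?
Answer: $5776$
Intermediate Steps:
$v{\left(R \right)} = -2$
$\left(v{\left(4 \right)} + 78\right)^{2} = \left(-2 + 78\right)^{2} = 76^{2} = 5776$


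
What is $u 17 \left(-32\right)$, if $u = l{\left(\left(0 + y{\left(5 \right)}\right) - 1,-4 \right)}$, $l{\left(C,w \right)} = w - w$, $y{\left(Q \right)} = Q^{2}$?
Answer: $0$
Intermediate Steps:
$l{\left(C,w \right)} = 0$
$u = 0$
$u 17 \left(-32\right) = 0 \cdot 17 \left(-32\right) = 0 \left(-32\right) = 0$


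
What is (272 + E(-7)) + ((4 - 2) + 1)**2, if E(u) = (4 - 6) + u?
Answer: 272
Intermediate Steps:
E(u) = -2 + u
(272 + E(-7)) + ((4 - 2) + 1)**2 = (272 + (-2 - 7)) + ((4 - 2) + 1)**2 = (272 - 9) + (2 + 1)**2 = 263 + 3**2 = 263 + 9 = 272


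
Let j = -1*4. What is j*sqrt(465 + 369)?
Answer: -4*sqrt(834) ≈ -115.52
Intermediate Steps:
j = -4
j*sqrt(465 + 369) = -4*sqrt(465 + 369) = -4*sqrt(834)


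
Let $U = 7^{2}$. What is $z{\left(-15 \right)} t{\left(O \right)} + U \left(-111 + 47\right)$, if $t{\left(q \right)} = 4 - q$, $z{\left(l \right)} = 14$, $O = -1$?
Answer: $-3066$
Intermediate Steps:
$U = 49$
$z{\left(-15 \right)} t{\left(O \right)} + U \left(-111 + 47\right) = 14 \left(4 - -1\right) + 49 \left(-111 + 47\right) = 14 \left(4 + 1\right) + 49 \left(-64\right) = 14 \cdot 5 - 3136 = 70 - 3136 = -3066$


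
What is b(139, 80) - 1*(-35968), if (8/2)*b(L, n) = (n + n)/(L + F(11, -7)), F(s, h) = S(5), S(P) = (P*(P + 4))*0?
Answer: 4999592/139 ≈ 35968.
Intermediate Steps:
S(P) = 0 (S(P) = (P*(4 + P))*0 = 0)
F(s, h) = 0
b(L, n) = n/(2*L) (b(L, n) = ((n + n)/(L + 0))/4 = ((2*n)/L)/4 = (2*n/L)/4 = n/(2*L))
b(139, 80) - 1*(-35968) = (½)*80/139 - 1*(-35968) = (½)*80*(1/139) + 35968 = 40/139 + 35968 = 4999592/139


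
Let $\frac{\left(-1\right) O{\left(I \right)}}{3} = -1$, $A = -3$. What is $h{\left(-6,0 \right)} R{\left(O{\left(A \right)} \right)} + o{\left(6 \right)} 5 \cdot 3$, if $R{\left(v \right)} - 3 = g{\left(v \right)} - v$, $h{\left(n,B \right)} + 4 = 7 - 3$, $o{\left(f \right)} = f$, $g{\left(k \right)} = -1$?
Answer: $90$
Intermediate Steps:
$h{\left(n,B \right)} = 0$ ($h{\left(n,B \right)} = -4 + \left(7 - 3\right) = -4 + 4 = 0$)
$O{\left(I \right)} = 3$ ($O{\left(I \right)} = \left(-3\right) \left(-1\right) = 3$)
$R{\left(v \right)} = 2 - v$ ($R{\left(v \right)} = 3 - \left(1 + v\right) = 2 - v$)
$h{\left(-6,0 \right)} R{\left(O{\left(A \right)} \right)} + o{\left(6 \right)} 5 \cdot 3 = 0 \left(2 - 3\right) + 6 \cdot 5 \cdot 3 = 0 \left(2 - 3\right) + 30 \cdot 3 = 0 \left(-1\right) + 90 = 0 + 90 = 90$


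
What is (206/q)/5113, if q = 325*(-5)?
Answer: -206/8308625 ≈ -2.4794e-5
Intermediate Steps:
q = -1625
(206/q)/5113 = (206/(-1625))/5113 = (206*(-1/1625))*(1/5113) = -206/1625*1/5113 = -206/8308625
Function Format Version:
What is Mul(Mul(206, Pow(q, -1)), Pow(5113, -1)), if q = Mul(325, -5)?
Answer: Rational(-206, 8308625) ≈ -2.4794e-5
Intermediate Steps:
q = -1625
Mul(Mul(206, Pow(q, -1)), Pow(5113, -1)) = Mul(Mul(206, Pow(-1625, -1)), Pow(5113, -1)) = Mul(Mul(206, Rational(-1, 1625)), Rational(1, 5113)) = Mul(Rational(-206, 1625), Rational(1, 5113)) = Rational(-206, 8308625)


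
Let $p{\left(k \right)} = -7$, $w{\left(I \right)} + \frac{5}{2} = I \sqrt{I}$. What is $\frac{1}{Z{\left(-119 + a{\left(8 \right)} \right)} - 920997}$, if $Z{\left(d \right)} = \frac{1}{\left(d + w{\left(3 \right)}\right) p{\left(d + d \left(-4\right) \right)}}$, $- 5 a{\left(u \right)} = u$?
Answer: $- \frac{68264655821663}{62871543138421846621} - \frac{2100 \sqrt{3}}{62871543138421846621} \approx -1.0858 \cdot 10^{-6}$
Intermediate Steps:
$a{\left(u \right)} = - \frac{u}{5}$
$w{\left(I \right)} = - \frac{5}{2} + I^{\frac{3}{2}}$ ($w{\left(I \right)} = - \frac{5}{2} + I \sqrt{I} = - \frac{5}{2} + I^{\frac{3}{2}}$)
$Z{\left(d \right)} = - \frac{1}{7 \left(- \frac{5}{2} + d + 3 \sqrt{3}\right)}$ ($Z{\left(d \right)} = \frac{1}{\left(d - \left(\frac{5}{2} - 3^{\frac{3}{2}}\right)\right) \left(-7\right)} = \frac{1}{d - \left(\frac{5}{2} - 3 \sqrt{3}\right)} \left(- \frac{1}{7}\right) = \frac{1}{- \frac{5}{2} + d + 3 \sqrt{3}} \left(- \frac{1}{7}\right) = - \frac{1}{7 \left(- \frac{5}{2} + d + 3 \sqrt{3}\right)}$)
$\frac{1}{Z{\left(-119 + a{\left(8 \right)} \right)} - 920997} = \frac{1}{- \frac{2}{-35 + 14 \left(-119 - \frac{8}{5}\right) + 42 \sqrt{3}} - 920997} = \frac{1}{- \frac{2}{-35 + 14 \left(- \frac{603}{5}\right) + 42 \sqrt{3}} - 920997} = \frac{1}{- \frac{2}{-35 - \frac{8442}{5} + 42 \sqrt{3}} - 920997} = \frac{1}{- \frac{2}{- \frac{8617}{5} + 42 \sqrt{3}} - 920997} = \frac{1}{-920997 - \frac{2}{- \frac{8617}{5} + 42 \sqrt{3}}}$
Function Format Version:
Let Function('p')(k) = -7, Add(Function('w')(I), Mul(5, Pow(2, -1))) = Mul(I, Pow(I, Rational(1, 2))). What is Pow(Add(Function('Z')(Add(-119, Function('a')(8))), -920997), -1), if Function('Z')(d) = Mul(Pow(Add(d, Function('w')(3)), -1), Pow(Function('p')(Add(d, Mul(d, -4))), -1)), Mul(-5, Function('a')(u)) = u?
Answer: Add(Rational(-68264655821663, 62871543138421846621), Mul(Rational(-2100, 62871543138421846621), Pow(3, Rational(1, 2)))) ≈ -1.0858e-6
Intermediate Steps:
Function('a')(u) = Mul(Rational(-1, 5), u)
Function('w')(I) = Add(Rational(-5, 2), Pow(I, Rational(3, 2))) (Function('w')(I) = Add(Rational(-5, 2), Mul(I, Pow(I, Rational(1, 2)))) = Add(Rational(-5, 2), Pow(I, Rational(3, 2))))
Function('Z')(d) = Mul(Rational(-1, 7), Pow(Add(Rational(-5, 2), d, Mul(3, Pow(3, Rational(1, 2)))), -1)) (Function('Z')(d) = Mul(Pow(Add(d, Add(Rational(-5, 2), Pow(3, Rational(3, 2)))), -1), Pow(-7, -1)) = Mul(Pow(Add(d, Add(Rational(-5, 2), Mul(3, Pow(3, Rational(1, 2))))), -1), Rational(-1, 7)) = Mul(Pow(Add(Rational(-5, 2), d, Mul(3, Pow(3, Rational(1, 2)))), -1), Rational(-1, 7)) = Mul(Rational(-1, 7), Pow(Add(Rational(-5, 2), d, Mul(3, Pow(3, Rational(1, 2)))), -1)))
Pow(Add(Function('Z')(Add(-119, Function('a')(8))), -920997), -1) = Pow(Add(Mul(-2, Pow(Add(-35, Mul(14, Add(-119, Mul(Rational(-1, 5), 8))), Mul(42, Pow(3, Rational(1, 2)))), -1)), -920997), -1) = Pow(Add(Mul(-2, Pow(Add(-35, Mul(14, Add(-119, Rational(-8, 5))), Mul(42, Pow(3, Rational(1, 2)))), -1)), -920997), -1) = Pow(Add(Mul(-2, Pow(Add(-35, Mul(14, Rational(-603, 5)), Mul(42, Pow(3, Rational(1, 2)))), -1)), -920997), -1) = Pow(Add(Mul(-2, Pow(Add(-35, Rational(-8442, 5), Mul(42, Pow(3, Rational(1, 2)))), -1)), -920997), -1) = Pow(Add(Mul(-2, Pow(Add(Rational(-8617, 5), Mul(42, Pow(3, Rational(1, 2)))), -1)), -920997), -1) = Pow(Add(-920997, Mul(-2, Pow(Add(Rational(-8617, 5), Mul(42, Pow(3, Rational(1, 2)))), -1))), -1)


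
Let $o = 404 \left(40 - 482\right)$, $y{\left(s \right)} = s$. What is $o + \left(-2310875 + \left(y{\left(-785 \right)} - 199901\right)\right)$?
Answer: $-2690129$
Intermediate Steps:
$o = -178568$ ($o = 404 \left(-442\right) = -178568$)
$o + \left(-2310875 + \left(y{\left(-785 \right)} - 199901\right)\right) = -178568 - 2511561 = -2690129$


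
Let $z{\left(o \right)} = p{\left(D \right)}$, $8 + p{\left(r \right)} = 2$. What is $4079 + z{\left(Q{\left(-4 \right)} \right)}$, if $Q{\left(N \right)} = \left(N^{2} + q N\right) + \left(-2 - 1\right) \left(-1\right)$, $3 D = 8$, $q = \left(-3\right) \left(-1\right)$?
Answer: $4073$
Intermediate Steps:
$q = 3$
$D = \frac{8}{3}$ ($D = \frac{1}{3} \cdot 8 = \frac{8}{3} \approx 2.6667$)
$p{\left(r \right)} = -6$ ($p{\left(r \right)} = -8 + 2 = -6$)
$Q{\left(N \right)} = 3 + N^{2} + 3 N$ ($Q{\left(N \right)} = \left(N^{2} + 3 N\right) + \left(-2 - 1\right) \left(-1\right) = \left(N^{2} + 3 N\right) - -3 = \left(N^{2} + 3 N\right) + 3 = 3 + N^{2} + 3 N$)
$z{\left(o \right)} = -6$
$4079 + z{\left(Q{\left(-4 \right)} \right)} = 4079 - 6 = 4073$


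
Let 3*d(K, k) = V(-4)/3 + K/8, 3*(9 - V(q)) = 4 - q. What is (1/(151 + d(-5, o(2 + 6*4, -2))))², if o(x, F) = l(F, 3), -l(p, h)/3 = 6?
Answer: 46656/1070794729 ≈ 4.3571e-5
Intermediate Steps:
l(p, h) = -18 (l(p, h) = -3*6 = -18)
V(q) = 23/3 + q/3 (V(q) = 9 - (4 - q)/3 = 9 + (-4/3 + q/3) = 23/3 + q/3)
o(x, F) = -18
d(K, k) = 19/27 + K/24 (d(K, k) = ((23/3 + (⅓)*(-4))/3 + K/8)/3 = ((23/3 - 4/3)*(⅓) + K*(⅛))/3 = ((19/3)*(⅓) + K/8)/3 = (19/9 + K/8)/3 = 19/27 + K/24)
(1/(151 + d(-5, o(2 + 6*4, -2))))² = (1/(151 + (19/27 + (1/24)*(-5))))² = (1/(151 + (19/27 - 5/24)))² = (1/(151 + 107/216))² = (1/(32723/216))² = (216/32723)² = 46656/1070794729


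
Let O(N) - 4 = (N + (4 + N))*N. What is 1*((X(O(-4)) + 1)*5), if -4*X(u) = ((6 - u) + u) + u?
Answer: -55/2 ≈ -27.500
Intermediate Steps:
O(N) = 4 + N*(4 + 2*N) (O(N) = 4 + (N + (4 + N))*N = 4 + (4 + 2*N)*N = 4 + N*(4 + 2*N))
X(u) = -3/2 - u/4 (X(u) = -(((6 - u) + u) + u)/4 = -(6 + u)/4 = -3/2 - u/4)
1*((X(O(-4)) + 1)*5) = 1*(((-3/2 - (4 + 2*(-4)² + 4*(-4))/4) + 1)*5) = 1*(((-3/2 - (4 + 2*16 - 16)/4) + 1)*5) = 1*(((-3/2 - (4 + 32 - 16)/4) + 1)*5) = 1*(((-3/2 - ¼*20) + 1)*5) = 1*(((-3/2 - 5) + 1)*5) = 1*((-13/2 + 1)*5) = 1*(-11/2*5) = 1*(-55/2) = -55/2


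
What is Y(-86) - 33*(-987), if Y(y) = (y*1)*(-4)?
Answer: 32915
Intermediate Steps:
Y(y) = -4*y (Y(y) = y*(-4) = -4*y)
Y(-86) - 33*(-987) = -4*(-86) - 33*(-987) = 344 - 1*(-32571) = 344 + 32571 = 32915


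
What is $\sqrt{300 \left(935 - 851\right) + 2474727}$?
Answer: $\sqrt{2499927} \approx 1581.1$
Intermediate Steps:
$\sqrt{300 \left(935 - 851\right) + 2474727} = \sqrt{300 \cdot 84 + 2474727} = \sqrt{25200 + 2474727} = \sqrt{2499927}$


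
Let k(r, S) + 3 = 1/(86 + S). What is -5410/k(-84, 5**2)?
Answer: 300255/166 ≈ 1808.8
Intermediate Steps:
k(r, S) = -3 + 1/(86 + S)
-5410/k(-84, 5**2) = -5410*(86 + 5**2)/(-257 - 3*5**2) = -5410*(86 + 25)/(-257 - 3*25) = -5410*111/(-257 - 75) = -5410/((1/111)*(-332)) = -5410/(-332/111) = -5410*(-111/332) = 300255/166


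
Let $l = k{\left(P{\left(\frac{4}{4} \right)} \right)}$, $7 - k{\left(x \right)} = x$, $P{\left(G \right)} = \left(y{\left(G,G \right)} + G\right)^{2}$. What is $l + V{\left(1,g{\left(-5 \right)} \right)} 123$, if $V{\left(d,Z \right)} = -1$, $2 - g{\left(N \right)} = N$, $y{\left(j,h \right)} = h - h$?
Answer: $-117$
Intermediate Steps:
$y{\left(j,h \right)} = 0$
$g{\left(N \right)} = 2 - N$
$P{\left(G \right)} = G^{2}$ ($P{\left(G \right)} = \left(0 + G\right)^{2} = G^{2}$)
$k{\left(x \right)} = 7 - x$
$l = 6$ ($l = 7 - \left(\frac{4}{4}\right)^{2} = 7 - \left(4 \cdot \frac{1}{4}\right)^{2} = 7 - 1^{2} = 7 - 1 = 6$)
$l + V{\left(1,g{\left(-5 \right)} \right)} 123 = 6 - 123 = -117$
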